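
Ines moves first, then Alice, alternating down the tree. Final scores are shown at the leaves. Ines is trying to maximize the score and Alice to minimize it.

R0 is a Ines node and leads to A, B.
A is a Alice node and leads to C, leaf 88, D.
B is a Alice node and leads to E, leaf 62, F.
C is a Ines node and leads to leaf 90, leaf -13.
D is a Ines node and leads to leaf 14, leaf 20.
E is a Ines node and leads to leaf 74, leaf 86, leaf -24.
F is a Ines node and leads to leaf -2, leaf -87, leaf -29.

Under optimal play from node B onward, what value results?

-2

E (Ines): max(74, 86, -24) = 86
F (Ines): max(-2, -87, -29) = -2
B (Alice): min(86, 62, -2) = -2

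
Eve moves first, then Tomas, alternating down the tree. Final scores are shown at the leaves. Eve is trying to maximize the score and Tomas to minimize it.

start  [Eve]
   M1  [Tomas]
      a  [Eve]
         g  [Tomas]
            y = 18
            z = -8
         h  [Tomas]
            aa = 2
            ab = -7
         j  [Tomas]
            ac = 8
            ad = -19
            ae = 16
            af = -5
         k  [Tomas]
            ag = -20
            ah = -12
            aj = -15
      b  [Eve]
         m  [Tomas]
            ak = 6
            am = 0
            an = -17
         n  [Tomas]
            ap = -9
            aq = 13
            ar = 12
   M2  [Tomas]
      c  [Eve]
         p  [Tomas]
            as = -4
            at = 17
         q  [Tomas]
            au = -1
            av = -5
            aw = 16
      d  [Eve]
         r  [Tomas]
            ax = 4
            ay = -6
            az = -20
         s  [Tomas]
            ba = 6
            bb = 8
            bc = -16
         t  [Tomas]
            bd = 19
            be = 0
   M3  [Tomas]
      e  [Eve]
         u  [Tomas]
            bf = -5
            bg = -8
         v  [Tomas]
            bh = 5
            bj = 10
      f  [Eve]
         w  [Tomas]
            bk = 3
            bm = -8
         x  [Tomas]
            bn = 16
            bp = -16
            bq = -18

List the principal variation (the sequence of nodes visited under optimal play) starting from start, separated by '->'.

start -> M2 -> c -> p -> as

g (Tomas): min(18, -8) = -8
h (Tomas): min(2, -7) = -7
j (Tomas): min(8, -19, 16, -5) = -19
k (Tomas): min(-20, -12, -15) = -20
a (Eve): max(-8, -7, -19, -20) = -7
m (Tomas): min(6, 0, -17) = -17
n (Tomas): min(-9, 13, 12) = -9
b (Eve): max(-17, -9) = -9
M1 (Tomas): min(-7, -9) = -9
p (Tomas): min(-4, 17) = -4
q (Tomas): min(-1, -5, 16) = -5
c (Eve): max(-4, -5) = -4
r (Tomas): min(4, -6, -20) = -20
s (Tomas): min(6, 8, -16) = -16
t (Tomas): min(19, 0) = 0
d (Eve): max(-20, -16, 0) = 0
M2 (Tomas): min(-4, 0) = -4
u (Tomas): min(-5, -8) = -8
v (Tomas): min(5, 10) = 5
e (Eve): max(-8, 5) = 5
w (Tomas): min(3, -8) = -8
x (Tomas): min(16, -16, -18) = -18
f (Eve): max(-8, -18) = -8
M3 (Tomas): min(5, -8) = -8
start (Eve): max(-9, -4, -8) = -4
At start, Eve picks M2 (highest: -4).
At M2, Tomas picks c (lowest: -4).
At c, Eve picks p (highest: -4).
At p, Tomas picks as (lowest: -4).
Terminal value -4.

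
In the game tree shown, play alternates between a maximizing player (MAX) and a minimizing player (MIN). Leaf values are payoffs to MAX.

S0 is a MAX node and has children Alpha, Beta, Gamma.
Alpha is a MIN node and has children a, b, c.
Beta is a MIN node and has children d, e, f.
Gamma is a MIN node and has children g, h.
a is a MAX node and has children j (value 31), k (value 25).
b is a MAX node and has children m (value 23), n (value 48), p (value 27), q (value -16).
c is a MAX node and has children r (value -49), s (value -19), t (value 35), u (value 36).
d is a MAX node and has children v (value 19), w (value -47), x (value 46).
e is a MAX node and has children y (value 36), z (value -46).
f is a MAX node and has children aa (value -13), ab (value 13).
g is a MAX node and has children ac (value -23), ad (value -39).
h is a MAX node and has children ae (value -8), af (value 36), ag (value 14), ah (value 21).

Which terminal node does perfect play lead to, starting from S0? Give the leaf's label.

j

a (MAX): max(31, 25) = 31
b (MAX): max(23, 48, 27, -16) = 48
c (MAX): max(-49, -19, 35, 36) = 36
Alpha (MIN): min(31, 48, 36) = 31
d (MAX): max(19, -47, 46) = 46
e (MAX): max(36, -46) = 36
f (MAX): max(-13, 13) = 13
Beta (MIN): min(46, 36, 13) = 13
g (MAX): max(-23, -39) = -23
h (MAX): max(-8, 36, 14, 21) = 36
Gamma (MIN): min(-23, 36) = -23
S0 (MAX): max(31, 13, -23) = 31
At S0, MAX picks Alpha (highest: 31).
At Alpha, MIN picks a (lowest: 31).
At a, MAX picks j (highest: 31).
Terminal value 31.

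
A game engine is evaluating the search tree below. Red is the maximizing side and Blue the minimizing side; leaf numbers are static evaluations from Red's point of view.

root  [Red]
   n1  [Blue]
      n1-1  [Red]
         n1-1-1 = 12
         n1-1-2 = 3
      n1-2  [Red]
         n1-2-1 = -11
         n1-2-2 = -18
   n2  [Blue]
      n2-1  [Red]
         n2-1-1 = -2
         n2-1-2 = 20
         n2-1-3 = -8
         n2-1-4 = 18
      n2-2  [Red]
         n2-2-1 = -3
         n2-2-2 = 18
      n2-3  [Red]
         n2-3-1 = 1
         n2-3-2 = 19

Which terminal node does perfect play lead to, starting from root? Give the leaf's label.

n1-1 (Red): max(12, 3) = 12
n1-2 (Red): max(-11, -18) = -11
n1 (Blue): min(12, -11) = -11
n2-1 (Red): max(-2, 20, -8, 18) = 20
n2-2 (Red): max(-3, 18) = 18
n2-3 (Red): max(1, 19) = 19
n2 (Blue): min(20, 18, 19) = 18
root (Red): max(-11, 18) = 18
At root, Red picks n2 (highest: 18).
At n2, Blue picks n2-2 (lowest: 18).
At n2-2, Red picks n2-2-2 (highest: 18).
Terminal value 18.

n2-2-2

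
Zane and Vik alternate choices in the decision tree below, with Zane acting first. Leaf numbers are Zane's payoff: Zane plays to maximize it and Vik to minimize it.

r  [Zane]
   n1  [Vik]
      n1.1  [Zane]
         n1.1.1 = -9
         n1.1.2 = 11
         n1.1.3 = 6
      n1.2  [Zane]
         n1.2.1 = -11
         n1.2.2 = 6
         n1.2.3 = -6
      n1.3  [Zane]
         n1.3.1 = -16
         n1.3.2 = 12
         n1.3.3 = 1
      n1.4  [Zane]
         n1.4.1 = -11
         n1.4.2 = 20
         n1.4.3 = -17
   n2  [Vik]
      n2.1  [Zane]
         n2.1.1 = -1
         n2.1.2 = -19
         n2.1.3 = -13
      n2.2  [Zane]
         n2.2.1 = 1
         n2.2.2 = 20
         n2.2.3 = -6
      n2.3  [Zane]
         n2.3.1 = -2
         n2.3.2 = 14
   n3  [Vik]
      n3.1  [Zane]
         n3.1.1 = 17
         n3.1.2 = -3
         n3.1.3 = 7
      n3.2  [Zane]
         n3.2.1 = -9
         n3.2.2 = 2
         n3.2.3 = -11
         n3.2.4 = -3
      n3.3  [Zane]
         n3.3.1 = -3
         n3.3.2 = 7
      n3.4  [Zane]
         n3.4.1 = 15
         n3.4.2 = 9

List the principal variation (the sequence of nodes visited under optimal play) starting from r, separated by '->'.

n1.1 (Zane): max(-9, 11, 6) = 11
n1.2 (Zane): max(-11, 6, -6) = 6
n1.3 (Zane): max(-16, 12, 1) = 12
n1.4 (Zane): max(-11, 20, -17) = 20
n1 (Vik): min(11, 6, 12, 20) = 6
n2.1 (Zane): max(-1, -19, -13) = -1
n2.2 (Zane): max(1, 20, -6) = 20
n2.3 (Zane): max(-2, 14) = 14
n2 (Vik): min(-1, 20, 14) = -1
n3.1 (Zane): max(17, -3, 7) = 17
n3.2 (Zane): max(-9, 2, -11, -3) = 2
n3.3 (Zane): max(-3, 7) = 7
n3.4 (Zane): max(15, 9) = 15
n3 (Vik): min(17, 2, 7, 15) = 2
r (Zane): max(6, -1, 2) = 6
At r, Zane picks n1 (highest: 6).
At n1, Vik picks n1.2 (lowest: 6).
At n1.2, Zane picks n1.2.2 (highest: 6).
Terminal value 6.

r -> n1 -> n1.2 -> n1.2.2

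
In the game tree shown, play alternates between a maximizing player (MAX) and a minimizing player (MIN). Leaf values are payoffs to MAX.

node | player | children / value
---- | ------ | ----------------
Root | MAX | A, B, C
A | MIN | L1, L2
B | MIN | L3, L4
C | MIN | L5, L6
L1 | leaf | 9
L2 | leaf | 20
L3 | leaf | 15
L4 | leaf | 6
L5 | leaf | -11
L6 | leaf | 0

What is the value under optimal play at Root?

9

A (MIN): min(9, 20) = 9
B (MIN): min(15, 6) = 6
C (MIN): min(-11, 0) = -11
Root (MAX): max(9, 6, -11) = 9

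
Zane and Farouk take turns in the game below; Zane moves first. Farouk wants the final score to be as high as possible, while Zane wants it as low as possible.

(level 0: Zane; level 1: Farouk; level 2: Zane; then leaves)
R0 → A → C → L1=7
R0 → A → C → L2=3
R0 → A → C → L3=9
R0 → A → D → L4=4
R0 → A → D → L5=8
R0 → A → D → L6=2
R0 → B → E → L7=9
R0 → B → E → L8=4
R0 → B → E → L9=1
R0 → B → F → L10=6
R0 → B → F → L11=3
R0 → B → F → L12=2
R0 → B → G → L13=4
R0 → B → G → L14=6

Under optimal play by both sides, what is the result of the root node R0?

3

C (Zane): min(7, 3, 9) = 3
D (Zane): min(4, 8, 2) = 2
A (Farouk): max(3, 2) = 3
E (Zane): min(9, 4, 1) = 1
F (Zane): min(6, 3, 2) = 2
G (Zane): min(4, 6) = 4
B (Farouk): max(1, 2, 4) = 4
R0 (Zane): min(3, 4) = 3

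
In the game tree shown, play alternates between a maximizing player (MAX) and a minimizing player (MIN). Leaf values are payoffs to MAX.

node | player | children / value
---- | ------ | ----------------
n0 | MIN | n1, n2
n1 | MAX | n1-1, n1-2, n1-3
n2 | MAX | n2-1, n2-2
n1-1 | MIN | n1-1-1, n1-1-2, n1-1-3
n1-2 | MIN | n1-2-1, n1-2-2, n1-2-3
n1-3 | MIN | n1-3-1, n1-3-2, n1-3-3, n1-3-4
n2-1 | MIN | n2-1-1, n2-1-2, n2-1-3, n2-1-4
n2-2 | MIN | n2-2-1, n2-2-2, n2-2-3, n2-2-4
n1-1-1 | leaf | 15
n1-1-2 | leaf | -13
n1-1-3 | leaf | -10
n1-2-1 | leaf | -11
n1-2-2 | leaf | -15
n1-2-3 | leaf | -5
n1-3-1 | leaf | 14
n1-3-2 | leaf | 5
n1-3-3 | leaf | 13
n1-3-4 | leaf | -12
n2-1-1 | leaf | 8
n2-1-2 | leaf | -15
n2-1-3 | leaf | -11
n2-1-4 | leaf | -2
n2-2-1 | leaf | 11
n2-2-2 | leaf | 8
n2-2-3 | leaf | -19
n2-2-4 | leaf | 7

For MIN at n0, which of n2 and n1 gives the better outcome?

n2

n2-1 (MIN): min(8, -15, -11, -2) = -15
n2-2 (MIN): min(11, 8, -19, 7) = -19
n2 (MAX): max(-15, -19) = -15
n1-1 (MIN): min(15, -13, -10) = -13
n1-2 (MIN): min(-11, -15, -5) = -15
n1-3 (MIN): min(14, 5, 13, -12) = -12
n1 (MAX): max(-13, -15, -12) = -12
MIN prefers the lower value; n2=-15, n1=-12. n2 is better since -15 < -12.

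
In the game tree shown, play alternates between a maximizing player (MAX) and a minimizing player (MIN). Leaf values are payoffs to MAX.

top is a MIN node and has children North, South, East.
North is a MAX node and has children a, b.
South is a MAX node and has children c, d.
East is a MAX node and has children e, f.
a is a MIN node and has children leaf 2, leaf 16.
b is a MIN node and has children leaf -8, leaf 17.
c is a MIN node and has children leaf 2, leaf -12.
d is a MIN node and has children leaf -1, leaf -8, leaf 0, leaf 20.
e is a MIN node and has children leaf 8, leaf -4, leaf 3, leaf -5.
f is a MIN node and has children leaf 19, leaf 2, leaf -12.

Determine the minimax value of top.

a (MIN): min(2, 16) = 2
b (MIN): min(-8, 17) = -8
North (MAX): max(2, -8) = 2
c (MIN): min(2, -12) = -12
d (MIN): min(-1, -8, 0, 20) = -8
South (MAX): max(-12, -8) = -8
e (MIN): min(8, -4, 3, -5) = -5
f (MIN): min(19, 2, -12) = -12
East (MAX): max(-5, -12) = -5
top (MIN): min(2, -8, -5) = -8

-8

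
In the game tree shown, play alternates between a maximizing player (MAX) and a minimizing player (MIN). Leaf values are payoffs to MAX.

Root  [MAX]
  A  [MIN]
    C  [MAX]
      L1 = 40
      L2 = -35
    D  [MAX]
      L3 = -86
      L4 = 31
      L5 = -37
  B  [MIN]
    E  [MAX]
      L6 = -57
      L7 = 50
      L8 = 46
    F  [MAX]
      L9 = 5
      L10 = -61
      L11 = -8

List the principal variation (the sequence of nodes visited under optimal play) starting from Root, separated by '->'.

Root -> A -> D -> L4

C (MAX): max(40, -35) = 40
D (MAX): max(-86, 31, -37) = 31
A (MIN): min(40, 31) = 31
E (MAX): max(-57, 50, 46) = 50
F (MAX): max(5, -61, -8) = 5
B (MIN): min(50, 5) = 5
Root (MAX): max(31, 5) = 31
At Root, MAX picks A (highest: 31).
At A, MIN picks D (lowest: 31).
At D, MAX picks L4 (highest: 31).
Terminal value 31.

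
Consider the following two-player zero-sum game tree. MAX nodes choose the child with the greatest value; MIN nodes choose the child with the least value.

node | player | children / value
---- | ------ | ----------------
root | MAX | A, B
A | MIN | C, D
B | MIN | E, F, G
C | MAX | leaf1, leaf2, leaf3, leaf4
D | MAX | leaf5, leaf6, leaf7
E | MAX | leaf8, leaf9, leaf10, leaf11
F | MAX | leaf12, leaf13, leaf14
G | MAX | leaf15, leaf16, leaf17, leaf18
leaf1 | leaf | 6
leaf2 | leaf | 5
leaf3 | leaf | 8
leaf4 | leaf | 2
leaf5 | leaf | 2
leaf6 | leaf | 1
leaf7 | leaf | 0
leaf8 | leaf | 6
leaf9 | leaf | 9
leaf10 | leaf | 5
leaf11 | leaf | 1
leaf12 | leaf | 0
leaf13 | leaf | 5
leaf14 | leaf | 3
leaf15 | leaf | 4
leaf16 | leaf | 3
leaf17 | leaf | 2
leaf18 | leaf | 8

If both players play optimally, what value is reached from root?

5

C (MAX): max(6, 5, 8, 2) = 8
D (MAX): max(2, 1, 0) = 2
A (MIN): min(8, 2) = 2
E (MAX): max(6, 9, 5, 1) = 9
F (MAX): max(0, 5, 3) = 5
G (MAX): max(4, 3, 2, 8) = 8
B (MIN): min(9, 5, 8) = 5
root (MAX): max(2, 5) = 5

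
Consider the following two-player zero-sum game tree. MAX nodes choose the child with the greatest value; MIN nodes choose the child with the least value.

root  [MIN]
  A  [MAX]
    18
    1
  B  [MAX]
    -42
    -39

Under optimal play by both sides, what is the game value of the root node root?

A (MAX): max(18, 1) = 18
B (MAX): max(-42, -39) = -39
root (MIN): min(18, -39) = -39

-39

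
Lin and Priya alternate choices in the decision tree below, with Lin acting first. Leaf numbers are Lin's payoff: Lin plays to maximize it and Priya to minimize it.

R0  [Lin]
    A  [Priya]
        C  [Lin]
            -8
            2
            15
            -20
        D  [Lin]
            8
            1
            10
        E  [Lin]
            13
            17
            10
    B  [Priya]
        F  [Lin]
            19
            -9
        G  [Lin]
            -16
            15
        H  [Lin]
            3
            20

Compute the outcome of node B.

F (Lin): max(19, -9) = 19
G (Lin): max(-16, 15) = 15
H (Lin): max(3, 20) = 20
B (Priya): min(19, 15, 20) = 15

15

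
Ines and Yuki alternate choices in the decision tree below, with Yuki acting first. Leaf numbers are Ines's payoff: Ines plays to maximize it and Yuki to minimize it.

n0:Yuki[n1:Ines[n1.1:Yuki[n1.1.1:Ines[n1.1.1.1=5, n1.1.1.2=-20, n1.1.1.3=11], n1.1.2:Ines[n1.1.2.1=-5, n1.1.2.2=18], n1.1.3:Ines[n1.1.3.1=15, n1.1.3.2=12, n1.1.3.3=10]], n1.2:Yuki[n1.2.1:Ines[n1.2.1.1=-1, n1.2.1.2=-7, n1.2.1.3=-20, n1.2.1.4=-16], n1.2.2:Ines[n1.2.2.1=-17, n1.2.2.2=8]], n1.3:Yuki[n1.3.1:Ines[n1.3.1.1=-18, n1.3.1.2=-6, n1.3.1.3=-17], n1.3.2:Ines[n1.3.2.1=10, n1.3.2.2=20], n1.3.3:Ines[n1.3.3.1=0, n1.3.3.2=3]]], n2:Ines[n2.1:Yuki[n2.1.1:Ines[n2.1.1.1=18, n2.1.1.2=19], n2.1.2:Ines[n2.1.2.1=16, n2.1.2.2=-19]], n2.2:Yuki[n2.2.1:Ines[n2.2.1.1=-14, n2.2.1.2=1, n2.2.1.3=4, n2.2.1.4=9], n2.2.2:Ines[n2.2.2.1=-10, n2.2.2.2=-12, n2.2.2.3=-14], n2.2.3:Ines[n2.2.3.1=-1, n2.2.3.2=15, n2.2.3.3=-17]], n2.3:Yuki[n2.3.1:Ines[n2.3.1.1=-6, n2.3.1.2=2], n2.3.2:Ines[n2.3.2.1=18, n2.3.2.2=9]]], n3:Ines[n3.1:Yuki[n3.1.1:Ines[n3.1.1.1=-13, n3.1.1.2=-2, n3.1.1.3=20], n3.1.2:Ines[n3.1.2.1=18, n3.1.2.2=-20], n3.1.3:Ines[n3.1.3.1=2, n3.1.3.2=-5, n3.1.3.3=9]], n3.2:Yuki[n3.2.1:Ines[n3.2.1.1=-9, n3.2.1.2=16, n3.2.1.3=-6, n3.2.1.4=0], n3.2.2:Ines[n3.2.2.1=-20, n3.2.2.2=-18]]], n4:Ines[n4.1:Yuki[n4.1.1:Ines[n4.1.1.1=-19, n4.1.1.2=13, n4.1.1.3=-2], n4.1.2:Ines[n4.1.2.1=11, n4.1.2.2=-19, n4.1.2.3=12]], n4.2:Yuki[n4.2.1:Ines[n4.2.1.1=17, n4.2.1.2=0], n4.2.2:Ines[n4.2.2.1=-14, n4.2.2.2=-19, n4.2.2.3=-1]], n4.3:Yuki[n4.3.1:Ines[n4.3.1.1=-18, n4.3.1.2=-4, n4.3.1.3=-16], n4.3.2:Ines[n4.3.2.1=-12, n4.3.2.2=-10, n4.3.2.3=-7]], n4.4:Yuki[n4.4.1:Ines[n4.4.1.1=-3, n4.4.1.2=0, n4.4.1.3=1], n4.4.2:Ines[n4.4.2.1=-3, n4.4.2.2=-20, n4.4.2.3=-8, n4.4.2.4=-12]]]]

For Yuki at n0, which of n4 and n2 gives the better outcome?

n4

n4.1.1 (Ines): max(-19, 13, -2) = 13
n4.1.2 (Ines): max(11, -19, 12) = 12
n4.1 (Yuki): min(13, 12) = 12
n4.2.1 (Ines): max(17, 0) = 17
n4.2.2 (Ines): max(-14, -19, -1) = -1
n4.2 (Yuki): min(17, -1) = -1
n4.3.1 (Ines): max(-18, -4, -16) = -4
n4.3.2 (Ines): max(-12, -10, -7) = -7
n4.3 (Yuki): min(-4, -7) = -7
n4.4.1 (Ines): max(-3, 0, 1) = 1
n4.4.2 (Ines): max(-3, -20, -8, -12) = -3
n4.4 (Yuki): min(1, -3) = -3
n4 (Ines): max(12, -1, -7, -3) = 12
n2.1.1 (Ines): max(18, 19) = 19
n2.1.2 (Ines): max(16, -19) = 16
n2.1 (Yuki): min(19, 16) = 16
n2.2.1 (Ines): max(-14, 1, 4, 9) = 9
n2.2.2 (Ines): max(-10, -12, -14) = -10
n2.2.3 (Ines): max(-1, 15, -17) = 15
n2.2 (Yuki): min(9, -10, 15) = -10
n2.3.1 (Ines): max(-6, 2) = 2
n2.3.2 (Ines): max(18, 9) = 18
n2.3 (Yuki): min(2, 18) = 2
n2 (Ines): max(16, -10, 2) = 16
Yuki prefers the lower value; n4=12, n2=16. n4 is better since 12 < 16.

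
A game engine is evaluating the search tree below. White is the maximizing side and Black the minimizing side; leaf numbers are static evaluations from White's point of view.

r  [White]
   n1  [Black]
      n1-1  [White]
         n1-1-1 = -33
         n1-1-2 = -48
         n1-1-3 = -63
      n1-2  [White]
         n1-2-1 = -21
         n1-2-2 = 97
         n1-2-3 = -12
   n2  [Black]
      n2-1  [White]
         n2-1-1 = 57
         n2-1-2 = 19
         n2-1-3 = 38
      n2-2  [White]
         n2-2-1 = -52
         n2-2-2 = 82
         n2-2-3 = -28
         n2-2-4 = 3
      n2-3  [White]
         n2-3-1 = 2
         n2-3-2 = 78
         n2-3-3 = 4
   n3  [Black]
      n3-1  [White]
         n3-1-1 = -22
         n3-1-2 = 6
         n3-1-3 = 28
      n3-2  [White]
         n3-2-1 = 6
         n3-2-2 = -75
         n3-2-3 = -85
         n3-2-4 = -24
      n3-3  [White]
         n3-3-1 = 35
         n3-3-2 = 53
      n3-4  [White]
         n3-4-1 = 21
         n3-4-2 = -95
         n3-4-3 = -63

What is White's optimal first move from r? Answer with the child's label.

n1-1 (White): max(-33, -48, -63) = -33
n1-2 (White): max(-21, 97, -12) = 97
n1 (Black): min(-33, 97) = -33
n2-1 (White): max(57, 19, 38) = 57
n2-2 (White): max(-52, 82, -28, 3) = 82
n2-3 (White): max(2, 78, 4) = 78
n2 (Black): min(57, 82, 78) = 57
n3-1 (White): max(-22, 6, 28) = 28
n3-2 (White): max(6, -75, -85, -24) = 6
n3-3 (White): max(35, 53) = 53
n3-4 (White): max(21, -95, -63) = 21
n3 (Black): min(28, 6, 53, 21) = 6
r (White): max(-33, 57, 6) = 57
White at r wants the highest of {n1=-33, n2=57, n3=6}, so chooses n2.

n2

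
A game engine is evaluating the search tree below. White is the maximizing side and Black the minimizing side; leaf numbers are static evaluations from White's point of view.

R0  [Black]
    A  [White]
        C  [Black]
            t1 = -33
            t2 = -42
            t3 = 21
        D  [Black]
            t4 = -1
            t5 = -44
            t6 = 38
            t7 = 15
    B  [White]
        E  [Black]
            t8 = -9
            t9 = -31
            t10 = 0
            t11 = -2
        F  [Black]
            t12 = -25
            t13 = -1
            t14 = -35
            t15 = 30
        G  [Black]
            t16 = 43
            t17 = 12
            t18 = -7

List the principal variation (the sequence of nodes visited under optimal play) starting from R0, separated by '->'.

R0 -> A -> C -> t2

C (Black): min(-33, -42, 21) = -42
D (Black): min(-1, -44, 38, 15) = -44
A (White): max(-42, -44) = -42
E (Black): min(-9, -31, 0, -2) = -31
F (Black): min(-25, -1, -35, 30) = -35
G (Black): min(43, 12, -7) = -7
B (White): max(-31, -35, -7) = -7
R0 (Black): min(-42, -7) = -42
At R0, Black picks A (lowest: -42).
At A, White picks C (highest: -42).
At C, Black picks t2 (lowest: -42).
Terminal value -42.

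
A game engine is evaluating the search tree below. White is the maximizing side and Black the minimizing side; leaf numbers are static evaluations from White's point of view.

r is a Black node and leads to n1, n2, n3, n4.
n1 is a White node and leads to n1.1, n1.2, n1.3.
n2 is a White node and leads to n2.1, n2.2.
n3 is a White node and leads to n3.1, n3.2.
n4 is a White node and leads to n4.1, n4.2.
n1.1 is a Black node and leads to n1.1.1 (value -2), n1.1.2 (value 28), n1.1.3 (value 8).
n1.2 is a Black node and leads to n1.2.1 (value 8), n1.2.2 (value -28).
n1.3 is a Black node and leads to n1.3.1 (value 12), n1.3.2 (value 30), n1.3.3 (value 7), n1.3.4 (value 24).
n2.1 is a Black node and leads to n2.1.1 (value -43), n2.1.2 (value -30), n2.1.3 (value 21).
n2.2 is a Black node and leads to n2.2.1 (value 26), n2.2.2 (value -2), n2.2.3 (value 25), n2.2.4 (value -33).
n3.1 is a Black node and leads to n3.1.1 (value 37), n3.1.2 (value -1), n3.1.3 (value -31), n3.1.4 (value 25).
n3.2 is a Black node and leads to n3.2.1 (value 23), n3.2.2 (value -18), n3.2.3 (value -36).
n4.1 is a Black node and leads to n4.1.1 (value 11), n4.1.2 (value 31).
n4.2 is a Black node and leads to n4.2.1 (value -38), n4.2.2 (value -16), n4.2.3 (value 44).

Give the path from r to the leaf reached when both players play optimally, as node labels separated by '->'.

r -> n2 -> n2.2 -> n2.2.4

n1.1 (Black): min(-2, 28, 8) = -2
n1.2 (Black): min(8, -28) = -28
n1.3 (Black): min(12, 30, 7, 24) = 7
n1 (White): max(-2, -28, 7) = 7
n2.1 (Black): min(-43, -30, 21) = -43
n2.2 (Black): min(26, -2, 25, -33) = -33
n2 (White): max(-43, -33) = -33
n3.1 (Black): min(37, -1, -31, 25) = -31
n3.2 (Black): min(23, -18, -36) = -36
n3 (White): max(-31, -36) = -31
n4.1 (Black): min(11, 31) = 11
n4.2 (Black): min(-38, -16, 44) = -38
n4 (White): max(11, -38) = 11
r (Black): min(7, -33, -31, 11) = -33
At r, Black picks n2 (lowest: -33).
At n2, White picks n2.2 (highest: -33).
At n2.2, Black picks n2.2.4 (lowest: -33).
Terminal value -33.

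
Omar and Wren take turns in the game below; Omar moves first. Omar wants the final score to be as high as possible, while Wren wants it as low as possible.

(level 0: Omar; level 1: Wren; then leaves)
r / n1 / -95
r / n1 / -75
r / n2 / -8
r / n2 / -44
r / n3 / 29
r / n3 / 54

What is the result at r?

29

n1 (Wren): min(-95, -75) = -95
n2 (Wren): min(-8, -44) = -44
n3 (Wren): min(29, 54) = 29
r (Omar): max(-95, -44, 29) = 29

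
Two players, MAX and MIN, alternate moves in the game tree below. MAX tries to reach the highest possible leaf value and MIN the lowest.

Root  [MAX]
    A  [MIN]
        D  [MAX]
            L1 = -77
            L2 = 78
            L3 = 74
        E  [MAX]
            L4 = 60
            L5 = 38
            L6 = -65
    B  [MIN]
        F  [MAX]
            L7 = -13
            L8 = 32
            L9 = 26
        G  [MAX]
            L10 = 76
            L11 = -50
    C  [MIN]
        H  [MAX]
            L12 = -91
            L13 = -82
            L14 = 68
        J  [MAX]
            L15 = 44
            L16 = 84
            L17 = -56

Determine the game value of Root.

D (MAX): max(-77, 78, 74) = 78
E (MAX): max(60, 38, -65) = 60
A (MIN): min(78, 60) = 60
F (MAX): max(-13, 32, 26) = 32
G (MAX): max(76, -50) = 76
B (MIN): min(32, 76) = 32
H (MAX): max(-91, -82, 68) = 68
J (MAX): max(44, 84, -56) = 84
C (MIN): min(68, 84) = 68
Root (MAX): max(60, 32, 68) = 68

68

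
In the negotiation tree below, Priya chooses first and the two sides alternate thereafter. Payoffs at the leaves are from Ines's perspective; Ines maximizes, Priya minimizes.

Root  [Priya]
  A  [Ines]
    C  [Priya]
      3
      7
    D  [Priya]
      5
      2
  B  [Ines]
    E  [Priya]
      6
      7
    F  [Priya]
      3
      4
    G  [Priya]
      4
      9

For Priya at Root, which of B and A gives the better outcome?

E (Priya): min(6, 7) = 6
F (Priya): min(3, 4) = 3
G (Priya): min(4, 9) = 4
B (Ines): max(6, 3, 4) = 6
C (Priya): min(3, 7) = 3
D (Priya): min(5, 2) = 2
A (Ines): max(3, 2) = 3
Priya prefers the lower value; B=6, A=3. A is better since 3 < 6.

A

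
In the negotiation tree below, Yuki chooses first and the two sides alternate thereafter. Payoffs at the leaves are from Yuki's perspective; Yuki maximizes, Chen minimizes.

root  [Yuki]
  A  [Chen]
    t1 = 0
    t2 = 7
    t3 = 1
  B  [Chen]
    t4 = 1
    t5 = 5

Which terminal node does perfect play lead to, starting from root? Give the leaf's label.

t4

A (Chen): min(0, 7, 1) = 0
B (Chen): min(1, 5) = 1
root (Yuki): max(0, 1) = 1
At root, Yuki picks B (highest: 1).
At B, Chen picks t4 (lowest: 1).
Terminal value 1.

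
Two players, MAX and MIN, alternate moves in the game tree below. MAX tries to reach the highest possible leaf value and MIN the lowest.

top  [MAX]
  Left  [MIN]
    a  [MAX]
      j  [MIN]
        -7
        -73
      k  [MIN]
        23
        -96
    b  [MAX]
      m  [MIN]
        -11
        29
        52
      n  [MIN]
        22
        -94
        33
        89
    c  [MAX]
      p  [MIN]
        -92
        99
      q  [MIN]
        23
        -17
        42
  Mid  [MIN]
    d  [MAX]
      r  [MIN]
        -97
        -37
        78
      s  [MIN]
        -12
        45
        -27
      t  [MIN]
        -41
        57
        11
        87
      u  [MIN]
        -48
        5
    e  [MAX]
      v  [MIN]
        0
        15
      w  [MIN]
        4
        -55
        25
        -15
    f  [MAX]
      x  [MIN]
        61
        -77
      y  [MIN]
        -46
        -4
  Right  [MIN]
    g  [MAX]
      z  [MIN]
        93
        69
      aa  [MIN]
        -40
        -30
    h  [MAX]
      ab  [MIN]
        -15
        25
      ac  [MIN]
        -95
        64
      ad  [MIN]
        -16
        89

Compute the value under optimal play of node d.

r (MIN): min(-97, -37, 78) = -97
s (MIN): min(-12, 45, -27) = -27
t (MIN): min(-41, 57, 11, 87) = -41
u (MIN): min(-48, 5) = -48
d (MAX): max(-97, -27, -41, -48) = -27

-27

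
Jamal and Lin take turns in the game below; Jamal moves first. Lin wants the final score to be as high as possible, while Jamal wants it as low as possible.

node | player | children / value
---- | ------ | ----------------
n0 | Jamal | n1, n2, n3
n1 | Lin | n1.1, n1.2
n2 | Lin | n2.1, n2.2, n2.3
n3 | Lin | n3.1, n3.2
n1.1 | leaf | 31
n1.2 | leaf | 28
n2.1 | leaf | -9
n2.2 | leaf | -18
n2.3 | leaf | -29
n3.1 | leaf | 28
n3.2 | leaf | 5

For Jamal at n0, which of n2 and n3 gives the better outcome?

n2

n2 (Lin): max(-9, -18, -29) = -9
n3 (Lin): max(28, 5) = 28
Jamal prefers the lower value; n2=-9, n3=28. n2 is better since -9 < 28.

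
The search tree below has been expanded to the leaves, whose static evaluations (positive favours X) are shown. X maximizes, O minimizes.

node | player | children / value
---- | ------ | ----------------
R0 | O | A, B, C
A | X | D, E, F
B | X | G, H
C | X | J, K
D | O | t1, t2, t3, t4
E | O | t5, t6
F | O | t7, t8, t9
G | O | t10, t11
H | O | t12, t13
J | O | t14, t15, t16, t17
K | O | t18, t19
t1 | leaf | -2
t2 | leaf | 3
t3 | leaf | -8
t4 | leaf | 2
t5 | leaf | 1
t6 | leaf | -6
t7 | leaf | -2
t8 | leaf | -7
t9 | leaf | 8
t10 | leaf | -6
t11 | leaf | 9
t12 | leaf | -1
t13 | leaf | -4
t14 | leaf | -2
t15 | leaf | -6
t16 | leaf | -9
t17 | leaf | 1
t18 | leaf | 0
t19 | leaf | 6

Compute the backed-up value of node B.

G (O): min(-6, 9) = -6
H (O): min(-1, -4) = -4
B (X): max(-6, -4) = -4

-4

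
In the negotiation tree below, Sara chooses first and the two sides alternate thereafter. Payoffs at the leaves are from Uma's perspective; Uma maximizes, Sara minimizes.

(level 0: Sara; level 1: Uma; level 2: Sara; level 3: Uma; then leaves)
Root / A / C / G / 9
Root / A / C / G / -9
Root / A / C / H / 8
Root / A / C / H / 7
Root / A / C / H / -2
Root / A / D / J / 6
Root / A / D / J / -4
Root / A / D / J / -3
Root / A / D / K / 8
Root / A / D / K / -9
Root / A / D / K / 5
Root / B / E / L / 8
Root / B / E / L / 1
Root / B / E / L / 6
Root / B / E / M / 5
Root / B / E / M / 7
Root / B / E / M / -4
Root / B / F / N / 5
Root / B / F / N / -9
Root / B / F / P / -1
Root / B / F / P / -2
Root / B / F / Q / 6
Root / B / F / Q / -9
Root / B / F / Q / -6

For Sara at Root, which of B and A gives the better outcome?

B

L (Uma): max(8, 1, 6) = 8
M (Uma): max(5, 7, -4) = 7
E (Sara): min(8, 7) = 7
N (Uma): max(5, -9) = 5
P (Uma): max(-1, -2) = -1
Q (Uma): max(6, -9, -6) = 6
F (Sara): min(5, -1, 6) = -1
B (Uma): max(7, -1) = 7
G (Uma): max(9, -9) = 9
H (Uma): max(8, 7, -2) = 8
C (Sara): min(9, 8) = 8
J (Uma): max(6, -4, -3) = 6
K (Uma): max(8, -9, 5) = 8
D (Sara): min(6, 8) = 6
A (Uma): max(8, 6) = 8
Sara prefers the lower value; B=7, A=8. B is better since 7 < 8.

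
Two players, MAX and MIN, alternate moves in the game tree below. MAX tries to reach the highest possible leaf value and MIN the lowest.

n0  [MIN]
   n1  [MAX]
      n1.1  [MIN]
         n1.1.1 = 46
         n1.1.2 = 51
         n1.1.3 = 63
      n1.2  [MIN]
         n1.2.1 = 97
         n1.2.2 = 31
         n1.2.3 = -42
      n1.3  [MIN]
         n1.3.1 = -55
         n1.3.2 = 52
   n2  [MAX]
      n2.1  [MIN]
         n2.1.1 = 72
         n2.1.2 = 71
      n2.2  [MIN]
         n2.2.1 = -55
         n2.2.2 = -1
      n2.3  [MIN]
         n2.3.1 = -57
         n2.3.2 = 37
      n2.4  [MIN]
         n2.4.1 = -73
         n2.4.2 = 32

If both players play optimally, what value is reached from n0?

n1.1 (MIN): min(46, 51, 63) = 46
n1.2 (MIN): min(97, 31, -42) = -42
n1.3 (MIN): min(-55, 52) = -55
n1 (MAX): max(46, -42, -55) = 46
n2.1 (MIN): min(72, 71) = 71
n2.2 (MIN): min(-55, -1) = -55
n2.3 (MIN): min(-57, 37) = -57
n2.4 (MIN): min(-73, 32) = -73
n2 (MAX): max(71, -55, -57, -73) = 71
n0 (MIN): min(46, 71) = 46

46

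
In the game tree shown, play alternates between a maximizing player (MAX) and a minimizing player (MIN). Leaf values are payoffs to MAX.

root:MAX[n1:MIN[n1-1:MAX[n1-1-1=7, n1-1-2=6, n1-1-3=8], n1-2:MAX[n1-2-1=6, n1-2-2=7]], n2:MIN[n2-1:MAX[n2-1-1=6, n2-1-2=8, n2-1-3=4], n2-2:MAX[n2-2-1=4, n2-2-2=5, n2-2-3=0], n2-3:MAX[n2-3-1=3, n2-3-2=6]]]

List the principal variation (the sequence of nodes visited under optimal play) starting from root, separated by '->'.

root -> n1 -> n1-2 -> n1-2-2

n1-1 (MAX): max(7, 6, 8) = 8
n1-2 (MAX): max(6, 7) = 7
n1 (MIN): min(8, 7) = 7
n2-1 (MAX): max(6, 8, 4) = 8
n2-2 (MAX): max(4, 5, 0) = 5
n2-3 (MAX): max(3, 6) = 6
n2 (MIN): min(8, 5, 6) = 5
root (MAX): max(7, 5) = 7
At root, MAX picks n1 (highest: 7).
At n1, MIN picks n1-2 (lowest: 7).
At n1-2, MAX picks n1-2-2 (highest: 7).
Terminal value 7.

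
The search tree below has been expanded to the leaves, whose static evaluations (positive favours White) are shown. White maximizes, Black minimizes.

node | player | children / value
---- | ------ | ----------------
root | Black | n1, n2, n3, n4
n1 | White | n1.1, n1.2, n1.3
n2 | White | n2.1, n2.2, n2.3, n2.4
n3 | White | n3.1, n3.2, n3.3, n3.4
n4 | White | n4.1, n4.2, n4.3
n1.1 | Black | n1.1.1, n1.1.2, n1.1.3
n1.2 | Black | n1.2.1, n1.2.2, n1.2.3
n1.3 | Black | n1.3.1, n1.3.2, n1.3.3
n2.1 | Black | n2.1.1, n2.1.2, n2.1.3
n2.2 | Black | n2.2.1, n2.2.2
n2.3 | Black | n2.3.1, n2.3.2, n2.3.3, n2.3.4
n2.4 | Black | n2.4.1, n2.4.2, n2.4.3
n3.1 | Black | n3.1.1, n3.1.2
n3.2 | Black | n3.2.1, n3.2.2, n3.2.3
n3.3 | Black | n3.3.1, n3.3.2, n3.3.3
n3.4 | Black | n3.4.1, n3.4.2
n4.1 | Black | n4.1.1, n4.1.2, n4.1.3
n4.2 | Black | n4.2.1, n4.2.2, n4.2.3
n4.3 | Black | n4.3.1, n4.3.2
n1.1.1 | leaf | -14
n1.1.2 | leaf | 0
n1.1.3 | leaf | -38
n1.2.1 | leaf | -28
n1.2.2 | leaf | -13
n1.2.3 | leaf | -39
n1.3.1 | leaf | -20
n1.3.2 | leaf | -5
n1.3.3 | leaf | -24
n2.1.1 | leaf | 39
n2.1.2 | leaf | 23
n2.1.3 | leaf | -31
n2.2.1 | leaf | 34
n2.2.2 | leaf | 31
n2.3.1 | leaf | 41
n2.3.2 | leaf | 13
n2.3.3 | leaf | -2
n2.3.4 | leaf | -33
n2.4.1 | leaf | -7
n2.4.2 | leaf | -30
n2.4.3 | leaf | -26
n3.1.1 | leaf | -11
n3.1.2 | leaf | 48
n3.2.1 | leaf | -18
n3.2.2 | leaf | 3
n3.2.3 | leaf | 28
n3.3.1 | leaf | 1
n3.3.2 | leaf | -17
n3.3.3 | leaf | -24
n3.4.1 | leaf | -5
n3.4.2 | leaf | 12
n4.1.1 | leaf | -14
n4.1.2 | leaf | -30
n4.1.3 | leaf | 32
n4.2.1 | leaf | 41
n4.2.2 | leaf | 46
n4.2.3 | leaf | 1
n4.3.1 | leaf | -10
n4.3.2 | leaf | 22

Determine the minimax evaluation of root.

n1.1 (Black): min(-14, 0, -38) = -38
n1.2 (Black): min(-28, -13, -39) = -39
n1.3 (Black): min(-20, -5, -24) = -24
n1 (White): max(-38, -39, -24) = -24
n2.1 (Black): min(39, 23, -31) = -31
n2.2 (Black): min(34, 31) = 31
n2.3 (Black): min(41, 13, -2, -33) = -33
n2.4 (Black): min(-7, -30, -26) = -30
n2 (White): max(-31, 31, -33, -30) = 31
n3.1 (Black): min(-11, 48) = -11
n3.2 (Black): min(-18, 3, 28) = -18
n3.3 (Black): min(1, -17, -24) = -24
n3.4 (Black): min(-5, 12) = -5
n3 (White): max(-11, -18, -24, -5) = -5
n4.1 (Black): min(-14, -30, 32) = -30
n4.2 (Black): min(41, 46, 1) = 1
n4.3 (Black): min(-10, 22) = -10
n4 (White): max(-30, 1, -10) = 1
root (Black): min(-24, 31, -5, 1) = -24

-24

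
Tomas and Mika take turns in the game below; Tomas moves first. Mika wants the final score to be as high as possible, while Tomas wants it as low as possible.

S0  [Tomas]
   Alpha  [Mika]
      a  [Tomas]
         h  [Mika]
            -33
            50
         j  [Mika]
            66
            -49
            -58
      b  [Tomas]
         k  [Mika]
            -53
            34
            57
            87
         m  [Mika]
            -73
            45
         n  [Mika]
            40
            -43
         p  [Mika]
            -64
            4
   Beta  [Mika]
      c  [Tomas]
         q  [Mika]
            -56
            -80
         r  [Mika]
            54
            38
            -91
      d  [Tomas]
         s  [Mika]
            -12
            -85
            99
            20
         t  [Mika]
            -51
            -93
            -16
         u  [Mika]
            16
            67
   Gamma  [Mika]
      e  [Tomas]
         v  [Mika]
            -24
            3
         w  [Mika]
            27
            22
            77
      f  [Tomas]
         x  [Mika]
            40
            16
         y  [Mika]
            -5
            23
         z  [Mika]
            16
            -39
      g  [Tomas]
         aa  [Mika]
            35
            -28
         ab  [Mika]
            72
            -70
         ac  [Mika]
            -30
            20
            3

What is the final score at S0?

h (Mika): max(-33, 50) = 50
j (Mika): max(66, -49, -58) = 66
a (Tomas): min(50, 66) = 50
k (Mika): max(-53, 34, 57, 87) = 87
m (Mika): max(-73, 45) = 45
n (Mika): max(40, -43) = 40
p (Mika): max(-64, 4) = 4
b (Tomas): min(87, 45, 40, 4) = 4
Alpha (Mika): max(50, 4) = 50
q (Mika): max(-56, -80) = -56
r (Mika): max(54, 38, -91) = 54
c (Tomas): min(-56, 54) = -56
s (Mika): max(-12, -85, 99, 20) = 99
t (Mika): max(-51, -93, -16) = -16
u (Mika): max(16, 67) = 67
d (Tomas): min(99, -16, 67) = -16
Beta (Mika): max(-56, -16) = -16
v (Mika): max(-24, 3) = 3
w (Mika): max(27, 22, 77) = 77
e (Tomas): min(3, 77) = 3
x (Mika): max(40, 16) = 40
y (Mika): max(-5, 23) = 23
z (Mika): max(16, -39) = 16
f (Tomas): min(40, 23, 16) = 16
aa (Mika): max(35, -28) = 35
ab (Mika): max(72, -70) = 72
ac (Mika): max(-30, 20, 3) = 20
g (Tomas): min(35, 72, 20) = 20
Gamma (Mika): max(3, 16, 20) = 20
S0 (Tomas): min(50, -16, 20) = -16

-16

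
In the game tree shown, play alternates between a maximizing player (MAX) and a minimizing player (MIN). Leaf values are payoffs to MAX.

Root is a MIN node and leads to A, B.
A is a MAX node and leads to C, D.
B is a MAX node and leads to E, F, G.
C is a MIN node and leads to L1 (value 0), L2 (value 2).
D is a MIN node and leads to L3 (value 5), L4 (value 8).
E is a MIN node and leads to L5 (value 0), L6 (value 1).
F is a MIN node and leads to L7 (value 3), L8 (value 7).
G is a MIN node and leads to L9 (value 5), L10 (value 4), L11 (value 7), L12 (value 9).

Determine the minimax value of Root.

C (MIN): min(0, 2) = 0
D (MIN): min(5, 8) = 5
A (MAX): max(0, 5) = 5
E (MIN): min(0, 1) = 0
F (MIN): min(3, 7) = 3
G (MIN): min(5, 4, 7, 9) = 4
B (MAX): max(0, 3, 4) = 4
Root (MIN): min(5, 4) = 4

4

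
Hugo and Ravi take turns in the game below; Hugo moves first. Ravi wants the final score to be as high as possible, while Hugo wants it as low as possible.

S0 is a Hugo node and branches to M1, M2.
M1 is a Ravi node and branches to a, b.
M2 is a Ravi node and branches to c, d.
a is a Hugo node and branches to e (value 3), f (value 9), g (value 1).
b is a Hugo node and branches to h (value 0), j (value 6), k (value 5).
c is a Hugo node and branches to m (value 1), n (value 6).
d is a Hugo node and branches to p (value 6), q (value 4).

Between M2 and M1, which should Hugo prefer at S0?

M1

c (Hugo): min(1, 6) = 1
d (Hugo): min(6, 4) = 4
M2 (Ravi): max(1, 4) = 4
a (Hugo): min(3, 9, 1) = 1
b (Hugo): min(0, 6, 5) = 0
M1 (Ravi): max(1, 0) = 1
Hugo prefers the lower value; M2=4, M1=1. M1 is better since 1 < 4.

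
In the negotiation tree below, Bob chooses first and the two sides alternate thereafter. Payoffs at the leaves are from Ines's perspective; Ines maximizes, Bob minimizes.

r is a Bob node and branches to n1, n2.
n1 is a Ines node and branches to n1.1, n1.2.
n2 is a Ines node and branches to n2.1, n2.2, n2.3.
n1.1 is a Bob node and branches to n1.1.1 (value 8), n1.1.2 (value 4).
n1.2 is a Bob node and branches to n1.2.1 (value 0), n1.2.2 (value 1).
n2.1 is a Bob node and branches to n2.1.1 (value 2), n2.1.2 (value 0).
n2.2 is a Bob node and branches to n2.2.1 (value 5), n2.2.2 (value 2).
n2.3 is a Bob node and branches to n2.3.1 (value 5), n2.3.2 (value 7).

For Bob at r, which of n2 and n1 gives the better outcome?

n2.1 (Bob): min(2, 0) = 0
n2.2 (Bob): min(5, 2) = 2
n2.3 (Bob): min(5, 7) = 5
n2 (Ines): max(0, 2, 5) = 5
n1.1 (Bob): min(8, 4) = 4
n1.2 (Bob): min(0, 1) = 0
n1 (Ines): max(4, 0) = 4
Bob prefers the lower value; n2=5, n1=4. n1 is better since 4 < 5.

n1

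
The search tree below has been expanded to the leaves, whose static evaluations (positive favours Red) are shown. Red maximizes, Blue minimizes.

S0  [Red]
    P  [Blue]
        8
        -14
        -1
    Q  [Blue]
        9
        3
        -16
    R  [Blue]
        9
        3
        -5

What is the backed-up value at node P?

P (Blue): min(8, -14, -1) = -14

-14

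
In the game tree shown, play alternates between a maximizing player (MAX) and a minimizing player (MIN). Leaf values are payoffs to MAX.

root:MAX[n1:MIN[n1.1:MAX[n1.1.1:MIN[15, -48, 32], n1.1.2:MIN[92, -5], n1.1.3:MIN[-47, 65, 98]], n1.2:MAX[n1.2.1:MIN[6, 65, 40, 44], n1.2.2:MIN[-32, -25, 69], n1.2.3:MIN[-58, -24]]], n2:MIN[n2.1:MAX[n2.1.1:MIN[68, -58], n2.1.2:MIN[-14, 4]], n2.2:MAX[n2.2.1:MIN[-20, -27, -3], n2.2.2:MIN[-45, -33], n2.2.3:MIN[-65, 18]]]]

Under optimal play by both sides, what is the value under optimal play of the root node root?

-5

n1.1.1 (MIN): min(15, -48, 32) = -48
n1.1.2 (MIN): min(92, -5) = -5
n1.1.3 (MIN): min(-47, 65, 98) = -47
n1.1 (MAX): max(-48, -5, -47) = -5
n1.2.1 (MIN): min(6, 65, 40, 44) = 6
n1.2.2 (MIN): min(-32, -25, 69) = -32
n1.2.3 (MIN): min(-58, -24) = -58
n1.2 (MAX): max(6, -32, -58) = 6
n1 (MIN): min(-5, 6) = -5
n2.1.1 (MIN): min(68, -58) = -58
n2.1.2 (MIN): min(-14, 4) = -14
n2.1 (MAX): max(-58, -14) = -14
n2.2.1 (MIN): min(-20, -27, -3) = -27
n2.2.2 (MIN): min(-45, -33) = -45
n2.2.3 (MIN): min(-65, 18) = -65
n2.2 (MAX): max(-27, -45, -65) = -27
n2 (MIN): min(-14, -27) = -27
root (MAX): max(-5, -27) = -5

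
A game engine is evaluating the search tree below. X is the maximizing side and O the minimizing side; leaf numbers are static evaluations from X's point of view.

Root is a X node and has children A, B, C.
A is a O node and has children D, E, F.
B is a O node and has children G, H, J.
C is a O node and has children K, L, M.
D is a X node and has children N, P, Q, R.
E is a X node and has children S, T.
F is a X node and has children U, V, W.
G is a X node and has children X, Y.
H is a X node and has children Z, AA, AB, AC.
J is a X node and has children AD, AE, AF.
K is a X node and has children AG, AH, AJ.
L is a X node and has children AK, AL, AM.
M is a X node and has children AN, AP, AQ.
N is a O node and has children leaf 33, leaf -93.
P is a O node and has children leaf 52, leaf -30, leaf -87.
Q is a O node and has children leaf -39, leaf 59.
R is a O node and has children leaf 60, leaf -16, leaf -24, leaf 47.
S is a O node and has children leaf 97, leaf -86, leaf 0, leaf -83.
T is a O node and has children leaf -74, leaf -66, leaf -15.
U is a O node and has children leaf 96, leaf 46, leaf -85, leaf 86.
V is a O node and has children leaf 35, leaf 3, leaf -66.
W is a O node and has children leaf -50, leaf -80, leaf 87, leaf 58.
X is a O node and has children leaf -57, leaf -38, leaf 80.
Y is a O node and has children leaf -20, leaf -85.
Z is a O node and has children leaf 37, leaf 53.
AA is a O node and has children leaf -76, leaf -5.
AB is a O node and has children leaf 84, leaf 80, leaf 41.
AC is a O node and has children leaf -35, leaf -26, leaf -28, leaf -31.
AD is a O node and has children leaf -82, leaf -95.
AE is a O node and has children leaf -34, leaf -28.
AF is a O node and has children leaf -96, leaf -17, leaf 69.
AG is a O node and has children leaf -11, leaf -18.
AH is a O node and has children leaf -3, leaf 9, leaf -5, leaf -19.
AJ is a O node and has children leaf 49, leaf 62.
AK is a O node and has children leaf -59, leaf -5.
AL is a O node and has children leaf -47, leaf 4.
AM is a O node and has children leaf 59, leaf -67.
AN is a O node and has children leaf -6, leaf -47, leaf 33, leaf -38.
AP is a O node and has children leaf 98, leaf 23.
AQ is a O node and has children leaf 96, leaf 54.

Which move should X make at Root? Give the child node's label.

C

N (O): min(33, -93) = -93
P (O): min(52, -30, -87) = -87
Q (O): min(-39, 59) = -39
R (O): min(60, -16, -24, 47) = -24
D (X): max(-93, -87, -39, -24) = -24
S (O): min(97, -86, 0, -83) = -86
T (O): min(-74, -66, -15) = -74
E (X): max(-86, -74) = -74
U (O): min(96, 46, -85, 86) = -85
V (O): min(35, 3, -66) = -66
W (O): min(-50, -80, 87, 58) = -80
F (X): max(-85, -66, -80) = -66
A (O): min(-24, -74, -66) = -74
X (O): min(-57, -38, 80) = -57
Y (O): min(-20, -85) = -85
G (X): max(-57, -85) = -57
Z (O): min(37, 53) = 37
AA (O): min(-76, -5) = -76
AB (O): min(84, 80, 41) = 41
AC (O): min(-35, -26, -28, -31) = -35
H (X): max(37, -76, 41, -35) = 41
AD (O): min(-82, -95) = -95
AE (O): min(-34, -28) = -34
AF (O): min(-96, -17, 69) = -96
J (X): max(-95, -34, -96) = -34
B (O): min(-57, 41, -34) = -57
AG (O): min(-11, -18) = -18
AH (O): min(-3, 9, -5, -19) = -19
AJ (O): min(49, 62) = 49
K (X): max(-18, -19, 49) = 49
AK (O): min(-59, -5) = -59
AL (O): min(-47, 4) = -47
AM (O): min(59, -67) = -67
L (X): max(-59, -47, -67) = -47
AN (O): min(-6, -47, 33, -38) = -47
AP (O): min(98, 23) = 23
AQ (O): min(96, 54) = 54
M (X): max(-47, 23, 54) = 54
C (O): min(49, -47, 54) = -47
Root (X): max(-74, -57, -47) = -47
X at Root wants the highest of {A=-74, B=-57, C=-47}, so chooses C.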